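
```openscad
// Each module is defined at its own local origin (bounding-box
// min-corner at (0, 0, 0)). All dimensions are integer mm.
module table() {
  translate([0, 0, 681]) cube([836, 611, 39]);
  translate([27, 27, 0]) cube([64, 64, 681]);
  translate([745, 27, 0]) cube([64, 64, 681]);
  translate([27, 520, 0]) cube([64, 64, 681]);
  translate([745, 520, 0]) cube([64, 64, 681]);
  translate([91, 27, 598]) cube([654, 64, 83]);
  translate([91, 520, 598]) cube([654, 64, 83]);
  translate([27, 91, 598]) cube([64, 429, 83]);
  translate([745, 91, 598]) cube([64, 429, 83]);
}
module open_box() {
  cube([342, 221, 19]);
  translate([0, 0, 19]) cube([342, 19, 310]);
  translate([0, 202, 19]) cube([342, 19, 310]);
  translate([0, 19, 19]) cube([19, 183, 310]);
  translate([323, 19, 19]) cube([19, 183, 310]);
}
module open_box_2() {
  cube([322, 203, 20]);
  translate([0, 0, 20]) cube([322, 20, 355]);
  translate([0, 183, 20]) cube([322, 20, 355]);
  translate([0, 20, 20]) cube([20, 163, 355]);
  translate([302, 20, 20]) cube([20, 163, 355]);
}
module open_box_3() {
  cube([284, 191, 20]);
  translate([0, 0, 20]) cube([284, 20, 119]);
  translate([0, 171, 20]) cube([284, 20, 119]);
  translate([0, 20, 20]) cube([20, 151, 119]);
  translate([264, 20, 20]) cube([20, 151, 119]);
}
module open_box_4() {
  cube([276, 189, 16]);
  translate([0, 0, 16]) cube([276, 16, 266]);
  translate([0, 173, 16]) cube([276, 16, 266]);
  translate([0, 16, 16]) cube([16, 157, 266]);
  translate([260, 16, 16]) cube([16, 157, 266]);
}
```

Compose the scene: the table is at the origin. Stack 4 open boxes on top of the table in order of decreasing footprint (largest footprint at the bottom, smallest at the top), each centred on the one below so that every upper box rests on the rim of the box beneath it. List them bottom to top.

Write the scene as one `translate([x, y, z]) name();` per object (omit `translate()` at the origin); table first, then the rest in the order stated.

table();
translate([247, 195, 720]) open_box();
translate([257, 204, 1049]) open_box_2();
translate([276, 210, 1424]) open_box_3();
translate([280, 211, 1563]) open_box_4();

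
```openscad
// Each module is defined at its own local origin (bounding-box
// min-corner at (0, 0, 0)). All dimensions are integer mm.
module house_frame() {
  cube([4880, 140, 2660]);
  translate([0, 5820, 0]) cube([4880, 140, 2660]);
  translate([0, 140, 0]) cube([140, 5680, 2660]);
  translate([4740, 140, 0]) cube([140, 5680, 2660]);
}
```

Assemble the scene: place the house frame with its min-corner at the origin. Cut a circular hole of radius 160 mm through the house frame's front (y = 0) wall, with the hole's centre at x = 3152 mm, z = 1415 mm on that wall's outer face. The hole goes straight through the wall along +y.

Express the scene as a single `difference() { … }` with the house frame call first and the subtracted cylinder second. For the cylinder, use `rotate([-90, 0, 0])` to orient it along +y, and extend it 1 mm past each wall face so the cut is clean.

difference() {
  house_frame();
  translate([3152, -1, 1415]) rotate([-90, 0, 0]) cylinder(h = 142, r = 160);
}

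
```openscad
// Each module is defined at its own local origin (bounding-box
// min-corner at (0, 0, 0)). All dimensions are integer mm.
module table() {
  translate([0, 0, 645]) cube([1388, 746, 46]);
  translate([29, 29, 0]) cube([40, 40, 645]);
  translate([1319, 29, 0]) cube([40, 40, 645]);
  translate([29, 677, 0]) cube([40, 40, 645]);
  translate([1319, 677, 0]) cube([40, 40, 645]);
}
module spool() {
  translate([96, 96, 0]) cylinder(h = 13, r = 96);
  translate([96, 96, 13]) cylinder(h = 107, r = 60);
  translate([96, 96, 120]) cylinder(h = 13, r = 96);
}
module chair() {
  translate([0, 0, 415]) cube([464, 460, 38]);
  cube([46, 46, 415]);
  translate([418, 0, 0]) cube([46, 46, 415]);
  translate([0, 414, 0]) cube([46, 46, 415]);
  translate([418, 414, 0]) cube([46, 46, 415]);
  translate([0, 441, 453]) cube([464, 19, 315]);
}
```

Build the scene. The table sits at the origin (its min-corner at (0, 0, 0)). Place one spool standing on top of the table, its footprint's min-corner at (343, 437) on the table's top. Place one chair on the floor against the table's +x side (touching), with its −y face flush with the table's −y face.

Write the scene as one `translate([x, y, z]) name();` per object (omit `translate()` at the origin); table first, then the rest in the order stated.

table();
translate([343, 437, 691]) spool();
translate([1388, 0, 0]) chair();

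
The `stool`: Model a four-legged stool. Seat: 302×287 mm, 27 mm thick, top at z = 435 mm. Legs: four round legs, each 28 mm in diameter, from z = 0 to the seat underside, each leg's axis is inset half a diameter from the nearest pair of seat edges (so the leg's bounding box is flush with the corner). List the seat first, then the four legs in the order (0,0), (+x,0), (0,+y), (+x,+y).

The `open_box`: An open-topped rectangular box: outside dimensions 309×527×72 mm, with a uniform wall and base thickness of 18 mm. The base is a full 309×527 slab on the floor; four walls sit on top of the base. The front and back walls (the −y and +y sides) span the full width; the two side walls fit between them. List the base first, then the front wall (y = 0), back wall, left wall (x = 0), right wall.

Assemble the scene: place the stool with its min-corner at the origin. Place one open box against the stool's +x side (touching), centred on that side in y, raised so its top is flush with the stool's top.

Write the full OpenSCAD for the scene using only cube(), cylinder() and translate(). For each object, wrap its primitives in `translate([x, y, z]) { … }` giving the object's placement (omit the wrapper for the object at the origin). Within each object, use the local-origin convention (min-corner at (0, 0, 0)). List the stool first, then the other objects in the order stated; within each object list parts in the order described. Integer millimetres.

translate([0, 0, 408]) cube([302, 287, 27]);
translate([14, 14, 0]) cylinder(h = 408, r = 14);
translate([288, 14, 0]) cylinder(h = 408, r = 14);
translate([14, 273, 0]) cylinder(h = 408, r = 14);
translate([288, 273, 0]) cylinder(h = 408, r = 14);
translate([302, -120, 363]) {
  cube([309, 527, 18]);
  translate([0, 0, 18]) cube([309, 18, 54]);
  translate([0, 509, 18]) cube([309, 18, 54]);
  translate([0, 18, 18]) cube([18, 491, 54]);
  translate([291, 18, 18]) cube([18, 491, 54]);
}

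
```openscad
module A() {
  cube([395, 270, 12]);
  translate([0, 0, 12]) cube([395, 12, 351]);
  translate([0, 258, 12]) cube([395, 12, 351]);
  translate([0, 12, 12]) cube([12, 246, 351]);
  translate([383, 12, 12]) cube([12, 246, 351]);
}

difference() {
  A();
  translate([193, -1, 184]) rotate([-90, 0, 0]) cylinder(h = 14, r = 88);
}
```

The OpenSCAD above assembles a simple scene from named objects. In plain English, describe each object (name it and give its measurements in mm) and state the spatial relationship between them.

A is an open storage box with external size 395×270×363 mm and wall thickness 12 mm (the base is also 12 mm thick). The base covers the whole footprint; the four walls stand on the base, with the y-facing walls full-width and the x-facing walls fitting between their inner faces.

The open box has a circular hole of radius 88 mm through its front wall, centred at (x = 193, z = 184).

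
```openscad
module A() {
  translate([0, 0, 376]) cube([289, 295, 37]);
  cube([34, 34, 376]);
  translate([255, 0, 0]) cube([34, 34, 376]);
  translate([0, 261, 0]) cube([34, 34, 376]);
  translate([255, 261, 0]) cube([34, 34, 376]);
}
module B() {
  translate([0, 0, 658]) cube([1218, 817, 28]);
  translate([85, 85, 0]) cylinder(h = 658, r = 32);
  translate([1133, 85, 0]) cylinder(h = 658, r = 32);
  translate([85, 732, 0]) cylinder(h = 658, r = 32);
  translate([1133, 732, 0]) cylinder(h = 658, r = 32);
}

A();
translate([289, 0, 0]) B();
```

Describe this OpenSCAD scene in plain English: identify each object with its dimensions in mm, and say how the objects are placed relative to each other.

A is a four-legged stool. The seat is a 289×295×37 mm slab whose top surface is at z = 413 mm; four square legs, each 34×34 mm in cross-section, run from the floor (z = 0) to the underside of the seat, each flush with a corner of the seat.

B is a rectangular dining table. The top is 1218×817×28 mm with its upper surface at z = 686 mm. It stands on four round legs of 64 mm diameter, each leg's bounding box inset 53 mm from the nearest pair of top edges, running from the floor to the underside of the top.

The table is against the stool's +x side, with their −y faces flush.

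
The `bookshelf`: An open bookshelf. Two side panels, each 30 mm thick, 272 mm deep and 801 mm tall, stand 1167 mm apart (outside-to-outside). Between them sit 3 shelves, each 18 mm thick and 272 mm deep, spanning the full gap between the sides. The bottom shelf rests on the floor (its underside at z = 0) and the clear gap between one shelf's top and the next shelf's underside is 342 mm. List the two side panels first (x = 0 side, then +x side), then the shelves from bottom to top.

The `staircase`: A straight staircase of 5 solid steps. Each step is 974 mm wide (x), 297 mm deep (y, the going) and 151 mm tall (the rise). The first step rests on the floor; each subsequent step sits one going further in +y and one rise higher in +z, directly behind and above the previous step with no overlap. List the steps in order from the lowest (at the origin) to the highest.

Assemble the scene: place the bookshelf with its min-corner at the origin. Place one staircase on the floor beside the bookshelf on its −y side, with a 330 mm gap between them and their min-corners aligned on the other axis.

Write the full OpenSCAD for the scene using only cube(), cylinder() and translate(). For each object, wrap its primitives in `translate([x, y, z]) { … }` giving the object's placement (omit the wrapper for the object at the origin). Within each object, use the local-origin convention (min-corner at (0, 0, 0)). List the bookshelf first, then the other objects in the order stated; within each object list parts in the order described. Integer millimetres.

cube([30, 272, 801]);
translate([1137, 0, 0]) cube([30, 272, 801]);
translate([30, 0, 0]) cube([1107, 272, 18]);
translate([30, 0, 360]) cube([1107, 272, 18]);
translate([30, 0, 720]) cube([1107, 272, 18]);
translate([0, -1815, 0]) {
  cube([974, 297, 151]);
  translate([0, 297, 151]) cube([974, 297, 151]);
  translate([0, 594, 302]) cube([974, 297, 151]);
  translate([0, 891, 453]) cube([974, 297, 151]);
  translate([0, 1188, 604]) cube([974, 297, 151]);
}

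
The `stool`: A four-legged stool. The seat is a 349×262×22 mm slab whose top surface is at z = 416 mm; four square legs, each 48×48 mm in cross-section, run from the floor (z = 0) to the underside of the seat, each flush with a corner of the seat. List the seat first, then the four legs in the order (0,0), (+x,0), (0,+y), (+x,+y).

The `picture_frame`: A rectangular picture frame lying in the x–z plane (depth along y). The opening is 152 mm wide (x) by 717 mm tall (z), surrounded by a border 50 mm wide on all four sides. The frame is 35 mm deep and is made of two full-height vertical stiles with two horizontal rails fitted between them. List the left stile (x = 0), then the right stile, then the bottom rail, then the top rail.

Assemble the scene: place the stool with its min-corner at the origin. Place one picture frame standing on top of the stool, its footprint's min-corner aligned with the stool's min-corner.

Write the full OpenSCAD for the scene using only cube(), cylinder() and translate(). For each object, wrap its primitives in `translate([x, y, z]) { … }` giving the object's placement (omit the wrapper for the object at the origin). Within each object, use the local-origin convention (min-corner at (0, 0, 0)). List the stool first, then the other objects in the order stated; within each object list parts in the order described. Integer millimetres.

translate([0, 0, 394]) cube([349, 262, 22]);
cube([48, 48, 394]);
translate([301, 0, 0]) cube([48, 48, 394]);
translate([0, 214, 0]) cube([48, 48, 394]);
translate([301, 214, 0]) cube([48, 48, 394]);
translate([0, 0, 416]) {
  cube([50, 35, 817]);
  translate([202, 0, 0]) cube([50, 35, 817]);
  translate([50, 0, 0]) cube([152, 35, 50]);
  translate([50, 0, 767]) cube([152, 35, 50]);
}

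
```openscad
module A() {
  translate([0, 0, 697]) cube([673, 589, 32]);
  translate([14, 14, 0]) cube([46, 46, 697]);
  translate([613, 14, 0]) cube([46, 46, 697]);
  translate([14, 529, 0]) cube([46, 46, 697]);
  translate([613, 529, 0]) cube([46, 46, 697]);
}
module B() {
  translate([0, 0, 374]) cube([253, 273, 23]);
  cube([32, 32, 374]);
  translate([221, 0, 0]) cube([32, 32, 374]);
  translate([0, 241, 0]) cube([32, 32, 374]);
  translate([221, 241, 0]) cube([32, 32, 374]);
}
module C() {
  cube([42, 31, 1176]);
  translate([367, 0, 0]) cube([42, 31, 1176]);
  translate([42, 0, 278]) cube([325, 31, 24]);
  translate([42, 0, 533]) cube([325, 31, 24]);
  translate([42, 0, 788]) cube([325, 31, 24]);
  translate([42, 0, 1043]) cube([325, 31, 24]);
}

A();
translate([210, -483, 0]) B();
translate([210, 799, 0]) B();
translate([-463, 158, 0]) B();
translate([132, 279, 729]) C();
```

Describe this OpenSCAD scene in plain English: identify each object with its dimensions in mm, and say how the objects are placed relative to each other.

A is a rectangular dining table. The top is 673×589×32 mm with its upper surface at z = 729 mm. It stands on four 46×46 mm square legs, each inset 14 mm from the nearest pair of top edges, running from the floor to the underside of the top.

B is a four-legged stool. The seat is 253×273 mm, 23 mm thick, top at z = 397 mm. It stands on four square legs, each 32×32 mm in cross-section, from z = 0 to the seat underside, each flush with a corner of the seat.

C is a straight ladder. Two 42×31 mm vertical rails, 1176 mm tall, stand 409 mm apart (outside-to-outside) with their front faces coplanar on the −y side. 4 rungs, each 31 mm deep and 24 mm tall, span between the inner faces of the rails, front faces flush with the rails. The lowest rung's underside is at z = 278 mm and rungs are spaced 255 mm apart (underside to underside).

Three stools sit around the table at the −y, +y, −x sides. The ladder is on top of the table, centred.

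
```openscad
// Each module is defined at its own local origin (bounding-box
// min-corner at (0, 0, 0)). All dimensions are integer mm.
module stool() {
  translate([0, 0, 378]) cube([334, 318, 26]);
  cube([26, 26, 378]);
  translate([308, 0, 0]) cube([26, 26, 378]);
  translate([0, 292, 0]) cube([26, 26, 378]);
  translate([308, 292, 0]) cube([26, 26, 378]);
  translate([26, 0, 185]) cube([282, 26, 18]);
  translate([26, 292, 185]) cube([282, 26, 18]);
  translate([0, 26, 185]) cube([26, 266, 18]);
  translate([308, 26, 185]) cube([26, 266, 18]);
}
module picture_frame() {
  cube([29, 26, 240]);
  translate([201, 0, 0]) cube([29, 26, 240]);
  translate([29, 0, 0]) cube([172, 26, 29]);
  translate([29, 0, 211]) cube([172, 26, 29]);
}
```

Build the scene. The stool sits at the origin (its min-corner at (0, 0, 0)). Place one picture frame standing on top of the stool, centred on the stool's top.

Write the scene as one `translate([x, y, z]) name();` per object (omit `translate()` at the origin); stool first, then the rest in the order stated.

stool();
translate([52, 146, 404]) picture_frame();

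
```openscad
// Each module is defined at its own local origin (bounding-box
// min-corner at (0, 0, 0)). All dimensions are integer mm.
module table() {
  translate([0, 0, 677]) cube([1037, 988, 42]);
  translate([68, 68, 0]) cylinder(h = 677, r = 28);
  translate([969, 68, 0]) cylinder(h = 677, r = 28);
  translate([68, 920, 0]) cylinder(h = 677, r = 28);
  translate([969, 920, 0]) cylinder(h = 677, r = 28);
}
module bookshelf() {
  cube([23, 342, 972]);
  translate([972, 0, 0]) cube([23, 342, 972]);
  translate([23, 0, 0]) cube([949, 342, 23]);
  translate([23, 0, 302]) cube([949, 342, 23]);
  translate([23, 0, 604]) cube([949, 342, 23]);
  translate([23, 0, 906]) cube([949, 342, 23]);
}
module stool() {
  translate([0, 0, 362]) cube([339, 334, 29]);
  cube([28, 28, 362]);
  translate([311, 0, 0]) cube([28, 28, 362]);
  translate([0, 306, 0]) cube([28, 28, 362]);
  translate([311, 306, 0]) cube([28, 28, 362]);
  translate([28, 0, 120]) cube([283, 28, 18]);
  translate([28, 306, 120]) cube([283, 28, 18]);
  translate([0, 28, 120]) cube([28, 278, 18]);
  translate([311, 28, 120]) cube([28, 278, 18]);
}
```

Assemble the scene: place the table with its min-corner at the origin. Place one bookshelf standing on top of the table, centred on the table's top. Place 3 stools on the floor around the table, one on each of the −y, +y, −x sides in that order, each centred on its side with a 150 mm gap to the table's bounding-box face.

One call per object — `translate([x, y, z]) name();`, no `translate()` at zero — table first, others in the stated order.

table();
translate([21, 323, 719]) bookshelf();
translate([349, -484, 0]) stool();
translate([349, 1138, 0]) stool();
translate([-489, 327, 0]) stool();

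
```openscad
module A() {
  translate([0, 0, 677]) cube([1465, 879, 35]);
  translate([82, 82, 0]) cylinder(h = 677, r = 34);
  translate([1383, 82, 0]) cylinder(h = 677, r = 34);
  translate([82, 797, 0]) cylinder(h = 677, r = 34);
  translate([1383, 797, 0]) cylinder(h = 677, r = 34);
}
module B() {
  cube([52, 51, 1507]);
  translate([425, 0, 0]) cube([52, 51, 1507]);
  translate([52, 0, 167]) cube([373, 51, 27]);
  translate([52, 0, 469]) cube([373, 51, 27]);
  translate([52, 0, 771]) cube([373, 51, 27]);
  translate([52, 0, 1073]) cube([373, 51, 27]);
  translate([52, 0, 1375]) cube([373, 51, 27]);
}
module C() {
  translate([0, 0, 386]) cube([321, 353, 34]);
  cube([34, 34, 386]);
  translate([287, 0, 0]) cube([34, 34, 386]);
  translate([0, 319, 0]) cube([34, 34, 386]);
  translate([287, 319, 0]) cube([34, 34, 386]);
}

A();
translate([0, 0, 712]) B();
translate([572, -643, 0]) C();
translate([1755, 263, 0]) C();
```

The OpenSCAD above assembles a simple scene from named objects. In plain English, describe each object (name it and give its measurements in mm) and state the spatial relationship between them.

A is a table with a 1465×879 mm rectangular top, 35 mm thick, top surface at z = 712 mm, supported by four round legs of 68 mm diameter, each leg's bounding box inset 48 mm from the nearest pair of top edges, running from the floor.

B is a wooden ladder with two side rails of 52×51 mm section and 1507 mm height, set 477 mm apart overall. Between them run 5 rectangular rungs (51 mm deep, 27 mm thick), front faces flush with the rails' −y face. The bottom of the first rung is 167 mm above the floor and each subsequent rung is 302 mm higher than the one below.

C is a four-legged stool. The seat is a 321×353×34 mm slab whose top surface is at z = 420 mm; four square legs, each 34×34 mm in cross-section, run from the floor (z = 0) to the underside of the seat, each flush with a corner of the seat.

The ladder is on top of the table. Two stools sit around the table at the −y, +x sides.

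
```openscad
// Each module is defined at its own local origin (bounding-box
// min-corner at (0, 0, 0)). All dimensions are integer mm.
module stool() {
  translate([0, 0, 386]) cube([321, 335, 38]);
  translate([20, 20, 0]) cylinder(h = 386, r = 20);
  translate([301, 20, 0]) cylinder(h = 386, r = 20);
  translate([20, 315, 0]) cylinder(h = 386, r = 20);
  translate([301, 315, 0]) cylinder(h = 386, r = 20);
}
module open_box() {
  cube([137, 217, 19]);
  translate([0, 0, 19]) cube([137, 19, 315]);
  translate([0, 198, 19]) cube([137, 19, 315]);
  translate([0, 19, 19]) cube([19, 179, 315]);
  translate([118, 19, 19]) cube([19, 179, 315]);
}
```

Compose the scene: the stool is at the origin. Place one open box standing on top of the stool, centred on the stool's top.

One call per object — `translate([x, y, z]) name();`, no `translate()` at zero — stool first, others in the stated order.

stool();
translate([92, 59, 424]) open_box();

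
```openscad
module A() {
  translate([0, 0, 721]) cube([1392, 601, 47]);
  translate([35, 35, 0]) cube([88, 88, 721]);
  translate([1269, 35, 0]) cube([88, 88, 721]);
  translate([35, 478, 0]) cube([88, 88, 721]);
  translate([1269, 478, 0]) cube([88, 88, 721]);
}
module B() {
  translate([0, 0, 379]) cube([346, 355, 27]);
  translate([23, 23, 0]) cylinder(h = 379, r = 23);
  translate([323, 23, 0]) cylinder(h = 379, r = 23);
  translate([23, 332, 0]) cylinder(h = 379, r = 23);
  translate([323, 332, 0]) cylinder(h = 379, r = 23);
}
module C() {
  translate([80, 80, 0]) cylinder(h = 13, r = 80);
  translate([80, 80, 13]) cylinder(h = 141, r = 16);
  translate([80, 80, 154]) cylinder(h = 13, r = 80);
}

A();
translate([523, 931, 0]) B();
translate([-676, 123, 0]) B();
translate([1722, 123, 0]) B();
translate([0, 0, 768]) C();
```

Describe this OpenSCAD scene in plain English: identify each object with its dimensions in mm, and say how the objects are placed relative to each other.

A is a table with a 1392×601 mm rectangular top, 47 mm thick, top surface at z = 768 mm, supported by four 88×88 mm square legs, each inset 35 mm from the nearest pair of top edges, running from the floor.

B is a simple wooden stool: a rectangular seat 346 mm (x) by 355 mm (y), 27 mm thick, top face at z = 406 mm, on four round legs, each 46 mm in diameter. The legs rest on z = 0, each leg's axis is inset half a diameter from the nearest pair of seat edges (so the leg's bounding box is flush with the corner).

C is a spool: two coaxial disc flanges of radius 80 mm and thickness 13 mm, joined by a core cylinder of radius 16 mm and height 141 mm. The lower flange rests on z = 0 and the three cylinders share a vertical axis.

Three stools sit around the table at the +y, −x, +x sides. The spool is on top of the table.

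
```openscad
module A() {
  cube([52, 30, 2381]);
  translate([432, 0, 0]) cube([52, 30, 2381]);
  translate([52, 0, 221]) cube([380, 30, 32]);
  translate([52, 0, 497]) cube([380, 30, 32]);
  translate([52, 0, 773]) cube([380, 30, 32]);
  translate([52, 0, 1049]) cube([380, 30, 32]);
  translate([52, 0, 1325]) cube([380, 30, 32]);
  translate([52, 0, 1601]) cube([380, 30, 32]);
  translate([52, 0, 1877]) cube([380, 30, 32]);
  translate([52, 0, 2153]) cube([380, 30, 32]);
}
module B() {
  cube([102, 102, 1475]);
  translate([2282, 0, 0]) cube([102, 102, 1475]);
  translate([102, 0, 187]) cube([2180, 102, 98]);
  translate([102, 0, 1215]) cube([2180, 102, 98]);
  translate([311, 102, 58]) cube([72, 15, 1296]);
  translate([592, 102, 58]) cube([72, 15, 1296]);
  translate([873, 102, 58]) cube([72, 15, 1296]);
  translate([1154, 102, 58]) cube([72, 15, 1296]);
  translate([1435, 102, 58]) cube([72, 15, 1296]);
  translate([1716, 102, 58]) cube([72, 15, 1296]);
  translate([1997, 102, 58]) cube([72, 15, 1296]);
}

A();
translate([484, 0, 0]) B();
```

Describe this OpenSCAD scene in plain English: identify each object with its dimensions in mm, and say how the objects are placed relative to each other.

A is a wooden ladder with two side rails of 52×30 mm section and 2381 mm height, set 484 mm apart overall. Between them run 8 rectangular rungs (30 mm deep, 32 mm thick), front faces flush with the rails' −y face. The bottom of the first rung is 221 mm above the floor and each subsequent rung is 276 mm higher than the one below.

B is a fence section. Two 102×102 mm posts, 1475 mm tall, stand on the floor with a clear span of 2180 mm between their inner faces. Two horizontal rails of 102×98 mm section span the gap between the posts with their undersides at z = 187 mm and z = 1215 mm, flush with the posts' −y face. 7 pickets, each 72 mm wide, 15 mm thick and 1296 mm tall, are fixed to the +y face of the rails with their bottoms at z = 58 mm, evenly spaced across the span with equal gaps (rounded down to the nearest mm) at the −x end and between each pair — any rounding remainder accumulates at the +x end.

The fence section is against the ladder's +x side, with their −y faces flush.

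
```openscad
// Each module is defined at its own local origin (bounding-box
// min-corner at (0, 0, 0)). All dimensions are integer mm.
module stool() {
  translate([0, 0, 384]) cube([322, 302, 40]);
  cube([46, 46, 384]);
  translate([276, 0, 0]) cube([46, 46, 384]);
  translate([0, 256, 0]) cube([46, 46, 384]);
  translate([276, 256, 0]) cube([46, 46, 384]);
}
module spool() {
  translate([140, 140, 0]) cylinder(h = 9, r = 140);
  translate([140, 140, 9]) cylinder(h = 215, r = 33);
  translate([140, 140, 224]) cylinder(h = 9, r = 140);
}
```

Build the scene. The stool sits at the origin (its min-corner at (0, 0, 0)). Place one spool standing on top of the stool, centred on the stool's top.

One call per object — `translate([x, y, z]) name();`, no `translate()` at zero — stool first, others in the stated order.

stool();
translate([21, 11, 424]) spool();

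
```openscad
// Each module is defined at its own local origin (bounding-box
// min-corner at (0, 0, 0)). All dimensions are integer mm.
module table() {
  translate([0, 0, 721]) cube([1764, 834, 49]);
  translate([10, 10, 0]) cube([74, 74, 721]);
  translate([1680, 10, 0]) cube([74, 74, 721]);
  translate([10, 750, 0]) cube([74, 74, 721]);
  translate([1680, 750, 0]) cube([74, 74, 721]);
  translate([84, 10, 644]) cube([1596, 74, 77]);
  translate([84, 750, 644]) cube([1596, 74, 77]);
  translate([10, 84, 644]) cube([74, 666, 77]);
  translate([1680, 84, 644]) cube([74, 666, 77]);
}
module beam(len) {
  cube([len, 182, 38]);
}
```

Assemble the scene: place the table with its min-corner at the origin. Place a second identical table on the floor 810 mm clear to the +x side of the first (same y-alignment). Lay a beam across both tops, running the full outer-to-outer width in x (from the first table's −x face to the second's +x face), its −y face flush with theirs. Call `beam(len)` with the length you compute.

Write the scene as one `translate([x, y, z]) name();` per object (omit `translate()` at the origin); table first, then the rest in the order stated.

table();
translate([2574, 0, 0]) table();
translate([0, 0, 770]) beam(4338);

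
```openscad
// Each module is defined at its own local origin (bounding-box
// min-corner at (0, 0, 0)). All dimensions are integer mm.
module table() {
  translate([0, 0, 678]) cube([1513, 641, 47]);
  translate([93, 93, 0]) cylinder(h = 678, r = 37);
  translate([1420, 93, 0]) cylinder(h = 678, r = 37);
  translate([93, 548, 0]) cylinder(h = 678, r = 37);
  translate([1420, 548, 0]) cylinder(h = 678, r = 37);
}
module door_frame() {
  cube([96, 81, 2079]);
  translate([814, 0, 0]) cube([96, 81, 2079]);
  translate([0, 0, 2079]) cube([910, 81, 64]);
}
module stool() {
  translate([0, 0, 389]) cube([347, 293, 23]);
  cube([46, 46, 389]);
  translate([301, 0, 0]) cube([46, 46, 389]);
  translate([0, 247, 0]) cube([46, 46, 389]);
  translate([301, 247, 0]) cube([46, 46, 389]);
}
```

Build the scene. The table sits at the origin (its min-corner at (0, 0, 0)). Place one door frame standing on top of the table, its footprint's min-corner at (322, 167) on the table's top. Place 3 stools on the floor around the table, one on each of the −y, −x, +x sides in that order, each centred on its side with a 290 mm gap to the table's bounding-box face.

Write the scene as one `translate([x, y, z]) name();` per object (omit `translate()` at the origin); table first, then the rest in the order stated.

table();
translate([322, 167, 725]) door_frame();
translate([583, -583, 0]) stool();
translate([-637, 174, 0]) stool();
translate([1803, 174, 0]) stool();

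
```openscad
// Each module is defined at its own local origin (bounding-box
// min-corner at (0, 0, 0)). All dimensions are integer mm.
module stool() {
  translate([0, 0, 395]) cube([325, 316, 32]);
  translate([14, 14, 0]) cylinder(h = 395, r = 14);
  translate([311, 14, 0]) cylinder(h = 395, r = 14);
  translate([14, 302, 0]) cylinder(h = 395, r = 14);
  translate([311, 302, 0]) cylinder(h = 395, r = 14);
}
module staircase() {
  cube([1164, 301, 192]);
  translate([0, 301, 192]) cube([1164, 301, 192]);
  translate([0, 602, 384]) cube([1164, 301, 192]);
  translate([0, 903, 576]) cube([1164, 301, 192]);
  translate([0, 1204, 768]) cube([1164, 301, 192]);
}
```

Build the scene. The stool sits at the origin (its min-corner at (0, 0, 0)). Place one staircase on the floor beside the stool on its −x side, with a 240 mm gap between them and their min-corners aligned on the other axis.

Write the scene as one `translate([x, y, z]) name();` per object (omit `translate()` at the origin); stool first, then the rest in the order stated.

stool();
translate([-1404, 0, 0]) staircase();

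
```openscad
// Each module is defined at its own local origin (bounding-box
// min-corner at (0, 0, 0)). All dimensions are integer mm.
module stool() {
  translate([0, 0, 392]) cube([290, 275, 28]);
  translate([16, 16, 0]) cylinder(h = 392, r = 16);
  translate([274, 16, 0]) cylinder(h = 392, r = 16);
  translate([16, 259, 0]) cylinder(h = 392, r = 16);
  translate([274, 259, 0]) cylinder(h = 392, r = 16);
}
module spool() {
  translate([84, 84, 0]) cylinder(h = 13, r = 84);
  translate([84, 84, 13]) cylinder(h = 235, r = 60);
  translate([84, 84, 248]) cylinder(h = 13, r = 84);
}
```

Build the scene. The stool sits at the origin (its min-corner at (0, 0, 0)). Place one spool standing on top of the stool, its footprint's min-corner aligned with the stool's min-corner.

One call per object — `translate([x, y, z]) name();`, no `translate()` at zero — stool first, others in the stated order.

stool();
translate([0, 0, 420]) spool();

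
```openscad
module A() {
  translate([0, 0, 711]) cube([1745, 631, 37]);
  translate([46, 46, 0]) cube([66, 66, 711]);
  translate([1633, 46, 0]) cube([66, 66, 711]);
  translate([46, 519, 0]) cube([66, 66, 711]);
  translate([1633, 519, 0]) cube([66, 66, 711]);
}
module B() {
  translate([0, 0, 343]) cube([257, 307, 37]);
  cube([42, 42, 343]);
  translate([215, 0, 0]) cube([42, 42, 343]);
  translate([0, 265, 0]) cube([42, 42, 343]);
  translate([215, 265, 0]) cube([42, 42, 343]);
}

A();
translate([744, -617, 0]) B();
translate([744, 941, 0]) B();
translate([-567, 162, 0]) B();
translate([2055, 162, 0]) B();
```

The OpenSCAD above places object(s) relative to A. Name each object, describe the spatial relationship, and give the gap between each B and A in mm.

A is a table. B is a stool. Four stools sit around the table at the −y, +y, −x, +x sides. The gap between each stool and the table is 310 mm.

Each stool's nearest face is 310 mm from the table's bounding box.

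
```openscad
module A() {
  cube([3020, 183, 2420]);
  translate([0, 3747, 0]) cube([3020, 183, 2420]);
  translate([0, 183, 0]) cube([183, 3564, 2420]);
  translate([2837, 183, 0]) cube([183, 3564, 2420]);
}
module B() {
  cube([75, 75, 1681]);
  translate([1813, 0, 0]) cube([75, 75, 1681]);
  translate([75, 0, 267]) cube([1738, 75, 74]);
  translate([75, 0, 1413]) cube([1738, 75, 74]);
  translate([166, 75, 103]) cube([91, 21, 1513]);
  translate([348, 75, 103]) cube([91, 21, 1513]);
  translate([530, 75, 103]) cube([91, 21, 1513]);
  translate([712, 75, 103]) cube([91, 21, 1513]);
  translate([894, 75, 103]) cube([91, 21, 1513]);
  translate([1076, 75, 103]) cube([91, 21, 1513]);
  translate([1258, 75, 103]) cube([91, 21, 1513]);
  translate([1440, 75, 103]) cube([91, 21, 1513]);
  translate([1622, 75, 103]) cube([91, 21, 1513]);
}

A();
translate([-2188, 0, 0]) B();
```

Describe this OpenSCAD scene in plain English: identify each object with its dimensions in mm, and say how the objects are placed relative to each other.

A is the wall frame of a small rectangular building: four walls, each 2420 mm tall and 183 mm thick, enclosing a footprint 3020 mm (x) by 3930 mm (y) outside-to-outside, with no floor or roof. The front and back walls (the −y and +y sides) span the full width; the two side walls fit between them.

B is a fence section. Two 75×75 mm posts, 1681 mm tall, stand on the floor with a clear span of 1738 mm between their inner faces. Two horizontal rails of 75×74 mm section span the gap between the posts with their undersides at z = 267 mm and z = 1413 mm, flush with the posts' −y face. 9 pickets, each 91 mm wide, 21 mm thick and 1513 mm tall, are fixed to the +y face of the rails with their bottoms at z = 103 mm, evenly spaced across the span with equal gaps (rounded down to the nearest mm) at the −x end and between each pair — any rounding remainder accumulates at the +x end.

The fence section is on the floor beside the house frame on its −x side.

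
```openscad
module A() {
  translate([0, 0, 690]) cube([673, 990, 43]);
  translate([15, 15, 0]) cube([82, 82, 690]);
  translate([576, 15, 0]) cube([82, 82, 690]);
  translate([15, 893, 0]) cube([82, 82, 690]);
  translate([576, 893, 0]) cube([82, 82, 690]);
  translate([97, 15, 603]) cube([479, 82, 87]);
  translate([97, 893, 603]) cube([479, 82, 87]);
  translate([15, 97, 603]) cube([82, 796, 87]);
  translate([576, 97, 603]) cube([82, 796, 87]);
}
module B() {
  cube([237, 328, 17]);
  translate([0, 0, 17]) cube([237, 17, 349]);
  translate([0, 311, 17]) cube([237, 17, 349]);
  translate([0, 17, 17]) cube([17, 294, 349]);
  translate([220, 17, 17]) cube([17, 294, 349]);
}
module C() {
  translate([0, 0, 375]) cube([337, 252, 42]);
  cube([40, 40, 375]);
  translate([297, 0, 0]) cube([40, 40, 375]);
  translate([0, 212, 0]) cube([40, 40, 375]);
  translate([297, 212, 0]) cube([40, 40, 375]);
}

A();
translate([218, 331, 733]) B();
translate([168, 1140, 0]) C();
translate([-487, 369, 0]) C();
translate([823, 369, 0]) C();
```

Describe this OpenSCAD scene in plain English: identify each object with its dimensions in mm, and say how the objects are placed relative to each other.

A is a table: top 673 mm (x) × 990 mm (y), 43 mm thick, upper face at z = 733 mm, on four 82×82 mm square legs, each inset 15 mm from the nearest pair of top edges, running from z = 0 to the bottom of the top. Four apron rails, 82 mm thick and 87 mm tall, run between adjacent legs with their top edges flush with the underside of the top and their outer faces flush with the legs' outer faces.

B is an open-topped rectangular box: outside dimensions 237×328×366 mm, with a uniform wall and base thickness of 17 mm. The base is a full 237×328 slab on the floor; four walls sit on top of the base. The front and back walls (the −y and +y sides) span the full width; the two side walls fit between them.

C is a four-legged stool. The seat is 337×252 mm, 42 mm thick, top at z = 417 mm. It stands on four square legs, each 40×40 mm in cross-section, from z = 0 to the seat underside, each flush with a corner of the seat.

The open box is on top of the table, centred. Three stools sit around the table at the +y, −x, +x sides.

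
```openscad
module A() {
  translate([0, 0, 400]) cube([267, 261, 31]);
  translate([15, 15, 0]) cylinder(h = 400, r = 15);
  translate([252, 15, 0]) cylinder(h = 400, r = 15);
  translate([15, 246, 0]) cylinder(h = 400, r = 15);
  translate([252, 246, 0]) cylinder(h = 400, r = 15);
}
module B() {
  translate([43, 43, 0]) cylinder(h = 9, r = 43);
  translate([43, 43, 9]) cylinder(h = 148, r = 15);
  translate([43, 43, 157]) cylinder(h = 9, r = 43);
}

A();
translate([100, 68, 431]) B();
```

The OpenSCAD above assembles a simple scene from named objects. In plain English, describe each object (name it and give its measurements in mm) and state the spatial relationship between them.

A is a four-legged stool. The seat is 267×261 mm, 31 mm thick, top at z = 431 mm. It stands on four round legs, each 30 mm in diameter, from z = 0 to the seat underside, each leg's axis is inset half a diameter from the nearest pair of seat edges (so the leg's bounding box is flush with the corner).

B is a spool: two coaxial disc flanges of radius 43 mm and thickness 9 mm, joined by a core cylinder of radius 15 mm and height 148 mm. The lower flange rests on z = 0 and the three cylinders share a vertical axis.

The spool is on top of the stool.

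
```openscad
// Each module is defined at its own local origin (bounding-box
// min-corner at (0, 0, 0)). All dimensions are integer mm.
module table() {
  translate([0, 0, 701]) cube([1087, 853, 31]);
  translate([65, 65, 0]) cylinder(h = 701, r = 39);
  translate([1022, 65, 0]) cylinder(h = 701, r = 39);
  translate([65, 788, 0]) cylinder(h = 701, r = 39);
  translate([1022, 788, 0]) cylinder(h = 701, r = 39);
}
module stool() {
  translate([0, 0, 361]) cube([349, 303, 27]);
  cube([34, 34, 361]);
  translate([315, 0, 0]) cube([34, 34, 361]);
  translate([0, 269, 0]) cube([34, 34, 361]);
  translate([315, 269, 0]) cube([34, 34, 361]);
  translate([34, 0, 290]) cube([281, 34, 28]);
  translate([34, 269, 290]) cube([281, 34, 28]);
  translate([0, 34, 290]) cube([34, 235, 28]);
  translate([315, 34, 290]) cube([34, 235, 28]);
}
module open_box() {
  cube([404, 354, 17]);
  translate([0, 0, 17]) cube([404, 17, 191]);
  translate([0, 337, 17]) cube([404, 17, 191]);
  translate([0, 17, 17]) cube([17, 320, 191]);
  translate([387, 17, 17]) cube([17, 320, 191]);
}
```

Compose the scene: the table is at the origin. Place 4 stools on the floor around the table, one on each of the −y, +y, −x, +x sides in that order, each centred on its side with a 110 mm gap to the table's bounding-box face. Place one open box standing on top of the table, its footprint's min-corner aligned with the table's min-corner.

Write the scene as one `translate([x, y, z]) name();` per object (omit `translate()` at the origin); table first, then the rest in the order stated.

table();
translate([369, -413, 0]) stool();
translate([369, 963, 0]) stool();
translate([-459, 275, 0]) stool();
translate([1197, 275, 0]) stool();
translate([0, 0, 732]) open_box();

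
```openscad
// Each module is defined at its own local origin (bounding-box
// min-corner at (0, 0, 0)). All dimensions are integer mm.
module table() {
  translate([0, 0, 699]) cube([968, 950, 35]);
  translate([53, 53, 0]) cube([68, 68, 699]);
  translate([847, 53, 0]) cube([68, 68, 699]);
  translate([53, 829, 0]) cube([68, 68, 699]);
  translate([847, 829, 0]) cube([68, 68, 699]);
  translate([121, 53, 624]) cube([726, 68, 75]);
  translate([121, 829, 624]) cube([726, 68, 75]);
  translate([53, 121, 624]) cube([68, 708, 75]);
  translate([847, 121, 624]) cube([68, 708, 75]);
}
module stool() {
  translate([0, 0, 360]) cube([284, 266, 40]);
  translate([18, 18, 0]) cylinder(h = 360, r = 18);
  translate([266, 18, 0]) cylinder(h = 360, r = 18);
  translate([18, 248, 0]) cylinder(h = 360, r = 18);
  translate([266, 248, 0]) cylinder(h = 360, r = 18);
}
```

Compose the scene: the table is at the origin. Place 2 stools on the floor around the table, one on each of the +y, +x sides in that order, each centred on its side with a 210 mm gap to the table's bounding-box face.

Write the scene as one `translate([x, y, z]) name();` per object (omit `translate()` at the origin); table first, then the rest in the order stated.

table();
translate([342, 1160, 0]) stool();
translate([1178, 342, 0]) stool();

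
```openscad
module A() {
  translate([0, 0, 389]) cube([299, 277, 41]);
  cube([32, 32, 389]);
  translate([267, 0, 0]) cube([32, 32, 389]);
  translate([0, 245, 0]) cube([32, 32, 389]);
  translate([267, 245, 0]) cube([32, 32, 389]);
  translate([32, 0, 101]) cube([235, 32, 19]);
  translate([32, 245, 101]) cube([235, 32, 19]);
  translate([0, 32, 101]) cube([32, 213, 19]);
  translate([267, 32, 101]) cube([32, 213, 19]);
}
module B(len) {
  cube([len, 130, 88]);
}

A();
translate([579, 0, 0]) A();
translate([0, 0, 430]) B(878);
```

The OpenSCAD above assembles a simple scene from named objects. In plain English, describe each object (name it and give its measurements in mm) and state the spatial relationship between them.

A is a four-legged stool. The seat is a 299×277×41 mm slab whose top surface is at z = 430 mm; four square legs, each 32×32 mm in cross-section, run from the floor (z = 0) to the underside of the seat, each flush with a corner of the seat. Four stretchers, 32 mm wide and 19 mm tall, connect adjacent legs with their undersides at z = 101 mm, each running between the inner faces of the legs it joins and aligned with the legs' outer faces on the other axis.

B is a rectangular beam 878 mm long (x), 130 mm deep (y), 88 mm thick (z).

The beam spans the tops of two stools placed 280 mm apart, resting at z = 430 mm.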